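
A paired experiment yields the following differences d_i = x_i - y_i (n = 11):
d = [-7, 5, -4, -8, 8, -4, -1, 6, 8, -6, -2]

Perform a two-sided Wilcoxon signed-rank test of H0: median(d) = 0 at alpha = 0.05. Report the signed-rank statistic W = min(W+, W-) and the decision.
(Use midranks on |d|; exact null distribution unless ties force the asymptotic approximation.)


Step 1: Drop any zero differences (none here) and take |d_i|.
|d| = [7, 5, 4, 8, 8, 4, 1, 6, 8, 6, 2]
Step 2: Midrank |d_i| (ties get averaged ranks).
ranks: |7|->8, |5|->5, |4|->3.5, |8|->10, |8|->10, |4|->3.5, |1|->1, |6|->6.5, |8|->10, |6|->6.5, |2|->2
Step 3: Attach original signs; sum ranks with positive sign and with negative sign.
W+ = 5 + 10 + 6.5 + 10 = 31.5
W- = 8 + 3.5 + 10 + 3.5 + 1 + 6.5 + 2 = 34.5
(Check: W+ + W- = 66 should equal n(n+1)/2 = 66.)
Step 4: Test statistic W = min(W+, W-) = 31.5.
Step 5: Ties in |d|, so use the tie-corrected normal approximation.
        E[W] = n(n+1)/4 = 11*12/4 = 33.
        Tie groups: |d|=4 (t=2), |d|=6 (t=2), |d|=8 (t=3); sum(t^3 - t) = 36.
        Var[W] = n(n+1)(2n+1)/24 - sum(t^3-t)/48 = 3036/24 - 36/48 = 125.75.
        z = (W - E[W]) / sqrt(Var[W]) = (31.5 - 33) / 11.2138 = -0.1338.
        Two-sided p = 2*Phi(z) = 0.893590.
Step 6: alpha = 0.05. fail to reject H0.

W+ = 31.5, W- = 34.5, W = min = 31.5, p = 0.893590, fail to reject H0.


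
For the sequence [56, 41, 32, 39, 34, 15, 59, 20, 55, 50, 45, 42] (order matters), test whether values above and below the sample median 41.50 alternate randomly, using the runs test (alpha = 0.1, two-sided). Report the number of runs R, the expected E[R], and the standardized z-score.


Step 1: Compute median = 41.50; label A = above, B = below.
Labels in order: ABBBBBABAAAA  (n_A = 6, n_B = 6)
Step 2: Count runs R = 5.
Step 3: Under H0 (random ordering), E[R] = 2*n_A*n_B/(n_A+n_B) + 1 = 2*6*6/12 + 1 = 7.0000.
        Var[R] = 2*n_A*n_B*(2*n_A*n_B - n_A - n_B) / ((n_A+n_B)^2 * (n_A+n_B-1)) = 4320/1584 = 2.7273.
        SD[R] = 1.6514.
Step 4: Continuity-corrected z = (R + 0.5 - E[R]) / SD[R] = (5 + 0.5 - 7.0000) / 1.6514 = -0.9083.
Step 5: Two-sided p-value via normal approximation = 2*(1 - Phi(|z|)) = 0.363722.
Step 6: alpha = 0.1. fail to reject H0.

R = 5, z = -0.9083, p = 0.363722, fail to reject H0.


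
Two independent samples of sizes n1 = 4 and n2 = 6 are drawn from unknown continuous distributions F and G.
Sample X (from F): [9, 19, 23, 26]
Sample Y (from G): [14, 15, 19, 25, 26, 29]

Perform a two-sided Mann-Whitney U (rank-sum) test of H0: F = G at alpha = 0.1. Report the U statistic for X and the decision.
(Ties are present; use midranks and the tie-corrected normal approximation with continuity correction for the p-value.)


Step 1: Combine and sort all 10 observations; assign midranks.
sorted (value, group): (9,X), (14,Y), (15,Y), (19,X), (19,Y), (23,X), (25,Y), (26,X), (26,Y), (29,Y)
ranks: 9->1, 14->2, 15->3, 19->4.5, 19->4.5, 23->6, 25->7, 26->8.5, 26->8.5, 29->10
Step 2: Rank sum for X: R1 = 1 + 4.5 + 6 + 8.5 = 20.
Step 3: U_X = R1 - n1(n1+1)/2 = 20 - 4*5/2 = 20 - 10 = 10.
       U_Y = n1*n2 - U_X = 24 - 10 = 14.
Step 4: Ties are present, so use the tie-corrected normal approximation (with continuity correction) for the p-value.
Step 5: p-value = 0.747637; compare to alpha = 0.1. fail to reject H0.

U_X = 10, p = 0.747637, fail to reject H0 at alpha = 0.1.


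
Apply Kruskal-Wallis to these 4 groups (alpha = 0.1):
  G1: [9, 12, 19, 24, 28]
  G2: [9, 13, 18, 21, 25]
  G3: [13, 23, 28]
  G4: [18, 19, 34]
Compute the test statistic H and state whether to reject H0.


Step 1: Combine all N = 16 observations and assign midranks.
sorted (value, group, rank): (9,G1,1.5), (9,G2,1.5), (12,G1,3), (13,G2,4.5), (13,G3,4.5), (18,G2,6.5), (18,G4,6.5), (19,G1,8.5), (19,G4,8.5), (21,G2,10), (23,G3,11), (24,G1,12), (25,G2,13), (28,G1,14.5), (28,G3,14.5), (34,G4,16)
Step 2: Sum ranks within each group.
R_1 = 39.5 (n_1 = 5)
R_2 = 35.5 (n_2 = 5)
R_3 = 30 (n_3 = 3)
R_4 = 31 (n_4 = 3)
Step 3: H = 12/(N(N+1)) * sum(R_i^2/n_i) - 3(N+1)
     = 12/(16*17) * (39.5^2/5 + 35.5^2/5 + 30^2/3 + 31^2/3) - 3*17
     = 0.044118 * 1184.43 - 51
     = 1.254412.
Step 4: Ties present; correction factor C = 1 - 30/(16^3 - 16) = 0.992647. Corrected H = 1.254412 / 0.992647 = 1.263704.
Step 5: Under H0, H ~ chi^2(3); p-value = 0.737769.
Step 6: alpha = 0.1. fail to reject H0.

H = 1.2637, df = 3, p = 0.737769, fail to reject H0.


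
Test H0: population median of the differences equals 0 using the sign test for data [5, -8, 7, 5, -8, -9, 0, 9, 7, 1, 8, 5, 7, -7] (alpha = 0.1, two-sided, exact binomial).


Step 1: Discard zero differences. Original n = 14; n_eff = number of nonzero differences = 13.
Nonzero differences (with sign): +5, -8, +7, +5, -8, -9, +9, +7, +1, +8, +5, +7, -7
Step 2: Count signs: positive = 9, negative = 4.
Step 3: Under H0: P(positive) = 0.5, so the number of positives S ~ Bin(13, 0.5).
Step 4: Two-sided exact p-value = sum of Bin(13,0.5) probabilities at or below the observed probability = 0.266846.
Step 5: alpha = 0.1. fail to reject H0.

n_eff = 13, pos = 9, neg = 4, p = 0.266846, fail to reject H0.


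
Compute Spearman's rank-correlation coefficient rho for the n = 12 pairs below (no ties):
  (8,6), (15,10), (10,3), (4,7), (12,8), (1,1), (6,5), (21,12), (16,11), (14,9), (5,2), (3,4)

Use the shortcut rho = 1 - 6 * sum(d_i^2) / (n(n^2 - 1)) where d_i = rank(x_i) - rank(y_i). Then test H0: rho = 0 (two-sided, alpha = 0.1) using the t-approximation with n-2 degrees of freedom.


Step 1: Rank x and y separately (midranks; no ties here).
rank(x): 8->6, 15->10, 10->7, 4->3, 12->8, 1->1, 6->5, 21->12, 16->11, 14->9, 5->4, 3->2
rank(y): 6->6, 10->10, 3->3, 7->7, 8->8, 1->1, 5->5, 12->12, 11->11, 9->9, 2->2, 4->4
Step 2: d_i = R_x(i) - R_y(i); compute d_i^2.
  (6-6)^2=0, (10-10)^2=0, (7-3)^2=16, (3-7)^2=16, (8-8)^2=0, (1-1)^2=0, (5-5)^2=0, (12-12)^2=0, (11-11)^2=0, (9-9)^2=0, (4-2)^2=4, (2-4)^2=4
sum(d^2) = 40.
Step 3: rho = 1 - 6*40 / (12*(12^2 - 1)) = 1 - 240/1716 = 0.860140.
Step 4: Under H0, t = rho * sqrt((n-2)/(1-rho^2)) = 5.3327 ~ t(10).
Step 5: Two-sided p-value from the t-distribution with 10 df = 0.000332.
Step 6: alpha = 0.1. reject H0.

rho = 0.8601, p = 0.000332, reject H0 at alpha = 0.1.


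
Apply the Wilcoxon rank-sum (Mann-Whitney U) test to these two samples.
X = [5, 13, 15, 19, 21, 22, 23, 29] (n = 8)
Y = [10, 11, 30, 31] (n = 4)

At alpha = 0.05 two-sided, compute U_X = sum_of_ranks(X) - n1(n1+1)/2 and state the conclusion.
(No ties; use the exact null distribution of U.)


Step 1: Combine and sort all 12 observations; assign midranks.
sorted (value, group): (5,X), (10,Y), (11,Y), (13,X), (15,X), (19,X), (21,X), (22,X), (23,X), (29,X), (30,Y), (31,Y)
ranks: 5->1, 10->2, 11->3, 13->4, 15->5, 19->6, 21->7, 22->8, 23->9, 29->10, 30->11, 31->12
Step 2: Rank sum for X: R1 = 1 + 4 + 5 + 6 + 7 + 8 + 9 + 10 = 50.
Step 3: U_X = R1 - n1(n1+1)/2 = 50 - 8*9/2 = 50 - 36 = 14.
       U_Y = n1*n2 - U_X = 32 - 14 = 18.
Step 4: No ties, so the exact null distribution of U (based on enumerating the C(12,8) = 495 equally likely rank assignments) gives the two-sided p-value.
Step 5: p-value = 0.808081; compare to alpha = 0.05. fail to reject H0.

U_X = 14, p = 0.808081, fail to reject H0 at alpha = 0.05.


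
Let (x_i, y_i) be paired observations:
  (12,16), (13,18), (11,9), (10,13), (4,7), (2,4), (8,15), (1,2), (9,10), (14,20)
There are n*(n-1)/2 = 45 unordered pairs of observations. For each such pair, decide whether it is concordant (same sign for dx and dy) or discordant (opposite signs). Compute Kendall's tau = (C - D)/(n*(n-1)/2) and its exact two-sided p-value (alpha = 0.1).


Step 1: Enumerate the 45 unordered pairs (i,j) with i<j and classify each by sign(x_j-x_i) * sign(y_j-y_i).
  (1,2):dx=+1,dy=+2->C; (1,3):dx=-1,dy=-7->C; (1,4):dx=-2,dy=-3->C; (1,5):dx=-8,dy=-9->C
  (1,6):dx=-10,dy=-12->C; (1,7):dx=-4,dy=-1->C; (1,8):dx=-11,dy=-14->C; (1,9):dx=-3,dy=-6->C
  (1,10):dx=+2,dy=+4->C; (2,3):dx=-2,dy=-9->C; (2,4):dx=-3,dy=-5->C; (2,5):dx=-9,dy=-11->C
  (2,6):dx=-11,dy=-14->C; (2,7):dx=-5,dy=-3->C; (2,8):dx=-12,dy=-16->C; (2,9):dx=-4,dy=-8->C
  (2,10):dx=+1,dy=+2->C; (3,4):dx=-1,dy=+4->D; (3,5):dx=-7,dy=-2->C; (3,6):dx=-9,dy=-5->C
  (3,7):dx=-3,dy=+6->D; (3,8):dx=-10,dy=-7->C; (3,9):dx=-2,dy=+1->D; (3,10):dx=+3,dy=+11->C
  (4,5):dx=-6,dy=-6->C; (4,6):dx=-8,dy=-9->C; (4,7):dx=-2,dy=+2->D; (4,8):dx=-9,dy=-11->C
  (4,9):dx=-1,dy=-3->C; (4,10):dx=+4,dy=+7->C; (5,6):dx=-2,dy=-3->C; (5,7):dx=+4,dy=+8->C
  (5,8):dx=-3,dy=-5->C; (5,9):dx=+5,dy=+3->C; (5,10):dx=+10,dy=+13->C; (6,7):dx=+6,dy=+11->C
  (6,8):dx=-1,dy=-2->C; (6,9):dx=+7,dy=+6->C; (6,10):dx=+12,dy=+16->C; (7,8):dx=-7,dy=-13->C
  (7,9):dx=+1,dy=-5->D; (7,10):dx=+6,dy=+5->C; (8,9):dx=+8,dy=+8->C; (8,10):dx=+13,dy=+18->C
  (9,10):dx=+5,dy=+10->C
Step 2: C = 40, D = 5, total pairs = 45.
Step 3: tau = (C - D)/(n(n-1)/2) = (40 - 5)/45 = 0.777778.
Step 4: Exact two-sided p-value (enumerate n! = 3628800 permutations of y under H0): p = 0.000946.
Step 5: alpha = 0.1. reject H0.

tau_b = 0.7778 (C=40, D=5), p = 0.000946, reject H0.


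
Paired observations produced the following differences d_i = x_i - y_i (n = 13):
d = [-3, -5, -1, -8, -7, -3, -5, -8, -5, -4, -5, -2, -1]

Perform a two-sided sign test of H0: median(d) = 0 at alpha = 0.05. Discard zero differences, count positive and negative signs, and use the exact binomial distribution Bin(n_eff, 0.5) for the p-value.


Step 1: Discard zero differences. Original n = 13; n_eff = number of nonzero differences = 13.
Nonzero differences (with sign): -3, -5, -1, -8, -7, -3, -5, -8, -5, -4, -5, -2, -1
Step 2: Count signs: positive = 0, negative = 13.
Step 3: Under H0: P(positive) = 0.5, so the number of positives S ~ Bin(13, 0.5).
Step 4: Two-sided exact p-value = sum of Bin(13,0.5) probabilities at or below the observed probability = 0.000244.
Step 5: alpha = 0.05. reject H0.

n_eff = 13, pos = 0, neg = 13, p = 0.000244, reject H0.


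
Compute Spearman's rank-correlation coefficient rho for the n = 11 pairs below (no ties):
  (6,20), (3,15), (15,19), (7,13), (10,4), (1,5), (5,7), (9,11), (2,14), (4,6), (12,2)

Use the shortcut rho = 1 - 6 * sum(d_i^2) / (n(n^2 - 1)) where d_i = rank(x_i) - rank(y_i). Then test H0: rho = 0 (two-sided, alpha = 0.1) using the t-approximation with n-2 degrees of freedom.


Step 1: Rank x and y separately (midranks; no ties here).
rank(x): 6->6, 3->3, 15->11, 7->7, 10->9, 1->1, 5->5, 9->8, 2->2, 4->4, 12->10
rank(y): 20->11, 15->9, 19->10, 13->7, 4->2, 5->3, 7->5, 11->6, 14->8, 6->4, 2->1
Step 2: d_i = R_x(i) - R_y(i); compute d_i^2.
  (6-11)^2=25, (3-9)^2=36, (11-10)^2=1, (7-7)^2=0, (9-2)^2=49, (1-3)^2=4, (5-5)^2=0, (8-6)^2=4, (2-8)^2=36, (4-4)^2=0, (10-1)^2=81
sum(d^2) = 236.
Step 3: rho = 1 - 6*236 / (11*(11^2 - 1)) = 1 - 1416/1320 = -0.072727.
Step 4: Under H0, t = rho * sqrt((n-2)/(1-rho^2)) = -0.2188 ~ t(9).
Step 5: Two-sided p-value from the t-distribution with 9 df = 0.831716.
Step 6: alpha = 0.1. fail to reject H0.

rho = -0.0727, p = 0.831716, fail to reject H0 at alpha = 0.1.


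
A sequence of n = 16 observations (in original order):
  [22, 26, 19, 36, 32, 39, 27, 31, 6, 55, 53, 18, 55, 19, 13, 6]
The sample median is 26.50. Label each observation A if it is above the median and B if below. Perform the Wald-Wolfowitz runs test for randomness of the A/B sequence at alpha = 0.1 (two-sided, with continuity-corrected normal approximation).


Step 1: Compute median = 26.50; label A = above, B = below.
Labels in order: BBBAAAAABAABABBB  (n_A = 8, n_B = 8)
Step 2: Count runs R = 7.
Step 3: Under H0 (random ordering), E[R] = 2*n_A*n_B/(n_A+n_B) + 1 = 2*8*8/16 + 1 = 9.0000.
        Var[R] = 2*n_A*n_B*(2*n_A*n_B - n_A - n_B) / ((n_A+n_B)^2 * (n_A+n_B-1)) = 14336/3840 = 3.7333.
        SD[R] = 1.9322.
Step 4: Continuity-corrected z = (R + 0.5 - E[R]) / SD[R] = (7 + 0.5 - 9.0000) / 1.9322 = -0.7763.
Step 5: Two-sided p-value via normal approximation = 2*(1 - Phi(|z|)) = 0.437558.
Step 6: alpha = 0.1. fail to reject H0.

R = 7, z = -0.7763, p = 0.437558, fail to reject H0.


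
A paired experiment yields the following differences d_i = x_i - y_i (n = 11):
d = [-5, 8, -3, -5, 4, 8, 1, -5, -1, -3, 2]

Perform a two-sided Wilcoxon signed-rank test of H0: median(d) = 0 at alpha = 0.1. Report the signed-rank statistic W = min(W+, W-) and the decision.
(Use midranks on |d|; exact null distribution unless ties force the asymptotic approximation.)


Step 1: Drop any zero differences (none here) and take |d_i|.
|d| = [5, 8, 3, 5, 4, 8, 1, 5, 1, 3, 2]
Step 2: Midrank |d_i| (ties get averaged ranks).
ranks: |5|->8, |8|->10.5, |3|->4.5, |5|->8, |4|->6, |8|->10.5, |1|->1.5, |5|->8, |1|->1.5, |3|->4.5, |2|->3
Step 3: Attach original signs; sum ranks with positive sign and with negative sign.
W+ = 10.5 + 6 + 10.5 + 1.5 + 3 = 31.5
W- = 8 + 4.5 + 8 + 8 + 1.5 + 4.5 = 34.5
(Check: W+ + W- = 66 should equal n(n+1)/2 = 66.)
Step 4: Test statistic W = min(W+, W-) = 31.5.
Step 5: Ties in |d|, so use the tie-corrected normal approximation.
        E[W] = n(n+1)/4 = 11*12/4 = 33.
        Tie groups: |d|=1 (t=2), |d|=3 (t=2), |d|=5 (t=3), |d|=8 (t=2); sum(t^3 - t) = 42.
        Var[W] = n(n+1)(2n+1)/24 - sum(t^3-t)/48 = 3036/24 - 42/48 = 125.625.
        z = (W - E[W]) / sqrt(Var[W]) = (31.5 - 33) / 11.2083 = -0.1338.
        Two-sided p = 2*Phi(z) = 0.893537.
Step 6: alpha = 0.1. fail to reject H0.

W+ = 31.5, W- = 34.5, W = min = 31.5, p = 0.893537, fail to reject H0.


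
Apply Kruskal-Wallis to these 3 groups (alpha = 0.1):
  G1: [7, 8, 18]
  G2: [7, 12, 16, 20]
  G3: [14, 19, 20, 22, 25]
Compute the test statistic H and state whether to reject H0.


Step 1: Combine all N = 12 observations and assign midranks.
sorted (value, group, rank): (7,G1,1.5), (7,G2,1.5), (8,G1,3), (12,G2,4), (14,G3,5), (16,G2,6), (18,G1,7), (19,G3,8), (20,G2,9.5), (20,G3,9.5), (22,G3,11), (25,G3,12)
Step 2: Sum ranks within each group.
R_1 = 11.5 (n_1 = 3)
R_2 = 21 (n_2 = 4)
R_3 = 45.5 (n_3 = 5)
Step 3: H = 12/(N(N+1)) * sum(R_i^2/n_i) - 3(N+1)
     = 12/(12*13) * (11.5^2/3 + 21^2/4 + 45.5^2/5) - 3*13
     = 0.076923 * 568.383 - 39
     = 4.721795.
Step 4: Ties present; correction factor C = 1 - 12/(12^3 - 12) = 0.993007. Corrected H = 4.721795 / 0.993007 = 4.755047.
Step 5: Under H0, H ~ chi^2(2); p-value = 0.092780.
Step 6: alpha = 0.1. reject H0.

H = 4.7550, df = 2, p = 0.092780, reject H0.


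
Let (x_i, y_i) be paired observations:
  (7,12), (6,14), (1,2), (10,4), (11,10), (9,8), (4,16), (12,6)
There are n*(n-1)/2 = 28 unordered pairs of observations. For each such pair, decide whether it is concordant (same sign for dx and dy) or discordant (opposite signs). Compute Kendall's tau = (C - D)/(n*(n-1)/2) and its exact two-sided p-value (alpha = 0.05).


Step 1: Enumerate the 28 unordered pairs (i,j) with i<j and classify each by sign(x_j-x_i) * sign(y_j-y_i).
  (1,2):dx=-1,dy=+2->D; (1,3):dx=-6,dy=-10->C; (1,4):dx=+3,dy=-8->D; (1,5):dx=+4,dy=-2->D
  (1,6):dx=+2,dy=-4->D; (1,7):dx=-3,dy=+4->D; (1,8):dx=+5,dy=-6->D; (2,3):dx=-5,dy=-12->C
  (2,4):dx=+4,dy=-10->D; (2,5):dx=+5,dy=-4->D; (2,6):dx=+3,dy=-6->D; (2,7):dx=-2,dy=+2->D
  (2,8):dx=+6,dy=-8->D; (3,4):dx=+9,dy=+2->C; (3,5):dx=+10,dy=+8->C; (3,6):dx=+8,dy=+6->C
  (3,7):dx=+3,dy=+14->C; (3,8):dx=+11,dy=+4->C; (4,5):dx=+1,dy=+6->C; (4,6):dx=-1,dy=+4->D
  (4,7):dx=-6,dy=+12->D; (4,8):dx=+2,dy=+2->C; (5,6):dx=-2,dy=-2->C; (5,7):dx=-7,dy=+6->D
  (5,8):dx=+1,dy=-4->D; (6,7):dx=-5,dy=+8->D; (6,8):dx=+3,dy=-2->D; (7,8):dx=+8,dy=-10->D
Step 2: C = 10, D = 18, total pairs = 28.
Step 3: tau = (C - D)/(n(n-1)/2) = (10 - 18)/28 = -0.285714.
Step 4: Exact two-sided p-value (enumerate n! = 40320 permutations of y under H0): p = 0.398760.
Step 5: alpha = 0.05. fail to reject H0.

tau_b = -0.2857 (C=10, D=18), p = 0.398760, fail to reject H0.


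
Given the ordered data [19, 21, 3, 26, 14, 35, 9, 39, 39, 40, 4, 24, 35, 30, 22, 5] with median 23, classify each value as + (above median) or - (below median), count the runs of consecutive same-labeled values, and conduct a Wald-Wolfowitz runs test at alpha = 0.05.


Step 1: Compute median = 23; label A = above, B = below.
Labels in order: BBBABABAAABAAABB  (n_A = 8, n_B = 8)
Step 2: Count runs R = 9.
Step 3: Under H0 (random ordering), E[R] = 2*n_A*n_B/(n_A+n_B) + 1 = 2*8*8/16 + 1 = 9.0000.
        Var[R] = 2*n_A*n_B*(2*n_A*n_B - n_A - n_B) / ((n_A+n_B)^2 * (n_A+n_B-1)) = 14336/3840 = 3.7333.
        SD[R] = 1.9322.
Step 4: R = E[R], so z = 0 with no continuity correction.
Step 5: Two-sided p-value via normal approximation = 2*(1 - Phi(|z|)) = 1.000000.
Step 6: alpha = 0.05. fail to reject H0.

R = 9, z = 0.0000, p = 1.000000, fail to reject H0.


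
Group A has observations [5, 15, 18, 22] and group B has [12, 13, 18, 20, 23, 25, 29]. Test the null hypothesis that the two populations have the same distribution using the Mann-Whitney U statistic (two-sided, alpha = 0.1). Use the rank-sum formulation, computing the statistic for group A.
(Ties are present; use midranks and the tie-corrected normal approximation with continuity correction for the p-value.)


Step 1: Combine and sort all 11 observations; assign midranks.
sorted (value, group): (5,X), (12,Y), (13,Y), (15,X), (18,X), (18,Y), (20,Y), (22,X), (23,Y), (25,Y), (29,Y)
ranks: 5->1, 12->2, 13->3, 15->4, 18->5.5, 18->5.5, 20->7, 22->8, 23->9, 25->10, 29->11
Step 2: Rank sum for X: R1 = 1 + 4 + 5.5 + 8 = 18.5.
Step 3: U_X = R1 - n1(n1+1)/2 = 18.5 - 4*5/2 = 18.5 - 10 = 8.5.
       U_Y = n1*n2 - U_X = 28 - 8.5 = 19.5.
Step 4: Ties are present, so use the tie-corrected normal approximation (with continuity correction) for the p-value.
Step 5: p-value = 0.343605; compare to alpha = 0.1. fail to reject H0.

U_X = 8.5, p = 0.343605, fail to reject H0 at alpha = 0.1.


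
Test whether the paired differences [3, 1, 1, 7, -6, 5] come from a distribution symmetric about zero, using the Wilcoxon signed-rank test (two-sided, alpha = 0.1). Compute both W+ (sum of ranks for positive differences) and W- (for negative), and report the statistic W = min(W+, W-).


Step 1: Drop any zero differences (none here) and take |d_i|.
|d| = [3, 1, 1, 7, 6, 5]
Step 2: Midrank |d_i| (ties get averaged ranks).
ranks: |3|->3, |1|->1.5, |1|->1.5, |7|->6, |6|->5, |5|->4
Step 3: Attach original signs; sum ranks with positive sign and with negative sign.
W+ = 3 + 1.5 + 1.5 + 6 + 4 = 16
W- = 5 = 5
(Check: W+ + W- = 21 should equal n(n+1)/2 = 21.)
Step 4: Test statistic W = min(W+, W-) = 5.
Step 5: Ties in |d|, so use the tie-corrected normal approximation.
        E[W] = n(n+1)/4 = 6*7/4 = 10.5.
        Tie groups: |d|=1 (t=2); sum(t^3 - t) = 6.
        Var[W] = n(n+1)(2n+1)/24 - sum(t^3-t)/48 = 546/24 - 6/48 = 22.625.
        z = (W - E[W]) / sqrt(Var[W]) = (5 - 10.5) / 4.7566 = -1.1563.
        Two-sided p = 2*Phi(z) = 0.247561.
Step 6: alpha = 0.1. fail to reject H0.

W+ = 16, W- = 5, W = min = 5, p = 0.247561, fail to reject H0.


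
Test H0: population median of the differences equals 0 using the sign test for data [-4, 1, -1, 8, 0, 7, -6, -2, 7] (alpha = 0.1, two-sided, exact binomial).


Step 1: Discard zero differences. Original n = 9; n_eff = number of nonzero differences = 8.
Nonzero differences (with sign): -4, +1, -1, +8, +7, -6, -2, +7
Step 2: Count signs: positive = 4, negative = 4.
Step 3: Under H0: P(positive) = 0.5, so the number of positives S ~ Bin(8, 0.5).
Step 4: Two-sided exact p-value = sum of Bin(8,0.5) probabilities at or below the observed probability = 1.000000.
Step 5: alpha = 0.1. fail to reject H0.

n_eff = 8, pos = 4, neg = 4, p = 1.000000, fail to reject H0.


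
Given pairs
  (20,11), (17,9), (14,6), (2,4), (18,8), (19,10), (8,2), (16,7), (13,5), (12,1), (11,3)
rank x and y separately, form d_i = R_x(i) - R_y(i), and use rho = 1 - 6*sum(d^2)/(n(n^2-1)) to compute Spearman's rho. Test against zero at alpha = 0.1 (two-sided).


Step 1: Rank x and y separately (midranks; no ties here).
rank(x): 20->11, 17->8, 14->6, 2->1, 18->9, 19->10, 8->2, 16->7, 13->5, 12->4, 11->3
rank(y): 11->11, 9->9, 6->6, 4->4, 8->8, 10->10, 2->2, 7->7, 5->5, 1->1, 3->3
Step 2: d_i = R_x(i) - R_y(i); compute d_i^2.
  (11-11)^2=0, (8-9)^2=1, (6-6)^2=0, (1-4)^2=9, (9-8)^2=1, (10-10)^2=0, (2-2)^2=0, (7-7)^2=0, (5-5)^2=0, (4-1)^2=9, (3-3)^2=0
sum(d^2) = 20.
Step 3: rho = 1 - 6*20 / (11*(11^2 - 1)) = 1 - 120/1320 = 0.909091.
Step 4: Under H0, t = rho * sqrt((n-2)/(1-rho^2)) = 6.5465 ~ t(9).
Step 5: Two-sided p-value from the t-distribution with 9 df = 0.000106.
Step 6: alpha = 0.1. reject H0.

rho = 0.9091, p = 0.000106, reject H0 at alpha = 0.1.


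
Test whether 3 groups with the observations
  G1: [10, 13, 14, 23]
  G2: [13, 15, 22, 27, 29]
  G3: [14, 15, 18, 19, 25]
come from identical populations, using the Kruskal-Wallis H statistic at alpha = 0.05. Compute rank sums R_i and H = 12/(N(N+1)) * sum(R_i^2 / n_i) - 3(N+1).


Step 1: Combine all N = 14 observations and assign midranks.
sorted (value, group, rank): (10,G1,1), (13,G1,2.5), (13,G2,2.5), (14,G1,4.5), (14,G3,4.5), (15,G2,6.5), (15,G3,6.5), (18,G3,8), (19,G3,9), (22,G2,10), (23,G1,11), (25,G3,12), (27,G2,13), (29,G2,14)
Step 2: Sum ranks within each group.
R_1 = 19 (n_1 = 4)
R_2 = 46 (n_2 = 5)
R_3 = 40 (n_3 = 5)
Step 3: H = 12/(N(N+1)) * sum(R_i^2/n_i) - 3(N+1)
     = 12/(14*15) * (19^2/4 + 46^2/5 + 40^2/5) - 3*15
     = 0.057143 * 833.45 - 45
     = 2.625714.
Step 4: Ties present; correction factor C = 1 - 18/(14^3 - 14) = 0.993407. Corrected H = 2.625714 / 0.993407 = 2.643142.
Step 5: Under H0, H ~ chi^2(2); p-value = 0.266716.
Step 6: alpha = 0.05. fail to reject H0.

H = 2.6431, df = 2, p = 0.266716, fail to reject H0.


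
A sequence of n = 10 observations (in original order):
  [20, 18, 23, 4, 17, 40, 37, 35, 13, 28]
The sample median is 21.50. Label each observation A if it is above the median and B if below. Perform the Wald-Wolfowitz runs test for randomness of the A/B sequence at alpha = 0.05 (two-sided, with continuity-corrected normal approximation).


Step 1: Compute median = 21.50; label A = above, B = below.
Labels in order: BBABBAAABA  (n_A = 5, n_B = 5)
Step 2: Count runs R = 6.
Step 3: Under H0 (random ordering), E[R] = 2*n_A*n_B/(n_A+n_B) + 1 = 2*5*5/10 + 1 = 6.0000.
        Var[R] = 2*n_A*n_B*(2*n_A*n_B - n_A - n_B) / ((n_A+n_B)^2 * (n_A+n_B-1)) = 2000/900 = 2.2222.
        SD[R] = 1.4907.
Step 4: R = E[R], so z = 0 with no continuity correction.
Step 5: Two-sided p-value via normal approximation = 2*(1 - Phi(|z|)) = 1.000000.
Step 6: alpha = 0.05. fail to reject H0.

R = 6, z = 0.0000, p = 1.000000, fail to reject H0.


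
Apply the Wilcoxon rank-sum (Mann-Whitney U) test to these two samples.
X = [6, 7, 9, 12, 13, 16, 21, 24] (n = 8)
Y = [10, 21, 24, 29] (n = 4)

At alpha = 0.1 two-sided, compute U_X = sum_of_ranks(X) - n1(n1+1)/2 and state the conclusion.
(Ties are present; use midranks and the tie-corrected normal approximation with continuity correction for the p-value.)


Step 1: Combine and sort all 12 observations; assign midranks.
sorted (value, group): (6,X), (7,X), (9,X), (10,Y), (12,X), (13,X), (16,X), (21,X), (21,Y), (24,X), (24,Y), (29,Y)
ranks: 6->1, 7->2, 9->3, 10->4, 12->5, 13->6, 16->7, 21->8.5, 21->8.5, 24->10.5, 24->10.5, 29->12
Step 2: Rank sum for X: R1 = 1 + 2 + 3 + 5 + 6 + 7 + 8.5 + 10.5 = 43.
Step 3: U_X = R1 - n1(n1+1)/2 = 43 - 8*9/2 = 43 - 36 = 7.
       U_Y = n1*n2 - U_X = 32 - 7 = 25.
Step 4: Ties are present, so use the tie-corrected normal approximation (with continuity correction) for the p-value.
Step 5: p-value = 0.147414; compare to alpha = 0.1. fail to reject H0.

U_X = 7, p = 0.147414, fail to reject H0 at alpha = 0.1.


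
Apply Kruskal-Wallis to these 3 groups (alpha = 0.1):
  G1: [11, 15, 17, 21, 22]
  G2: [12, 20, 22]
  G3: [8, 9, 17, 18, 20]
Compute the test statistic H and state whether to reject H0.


Step 1: Combine all N = 13 observations and assign midranks.
sorted (value, group, rank): (8,G3,1), (9,G3,2), (11,G1,3), (12,G2,4), (15,G1,5), (17,G1,6.5), (17,G3,6.5), (18,G3,8), (20,G2,9.5), (20,G3,9.5), (21,G1,11), (22,G1,12.5), (22,G2,12.5)
Step 2: Sum ranks within each group.
R_1 = 38 (n_1 = 5)
R_2 = 26 (n_2 = 3)
R_3 = 27 (n_3 = 5)
Step 3: H = 12/(N(N+1)) * sum(R_i^2/n_i) - 3(N+1)
     = 12/(13*14) * (38^2/5 + 26^2/3 + 27^2/5) - 3*14
     = 0.065934 * 659.933 - 42
     = 1.512088.
Step 4: Ties present; correction factor C = 1 - 18/(13^3 - 13) = 0.991758. Corrected H = 1.512088 / 0.991758 = 1.524654.
Step 5: Under H0, H ~ chi^2(2); p-value = 0.466579.
Step 6: alpha = 0.1. fail to reject H0.

H = 1.5247, df = 2, p = 0.466579, fail to reject H0.


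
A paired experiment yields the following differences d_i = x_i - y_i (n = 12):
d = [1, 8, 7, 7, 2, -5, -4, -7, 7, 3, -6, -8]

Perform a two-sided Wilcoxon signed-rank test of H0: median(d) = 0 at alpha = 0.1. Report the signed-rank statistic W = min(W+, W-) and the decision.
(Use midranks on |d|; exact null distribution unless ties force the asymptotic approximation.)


Step 1: Drop any zero differences (none here) and take |d_i|.
|d| = [1, 8, 7, 7, 2, 5, 4, 7, 7, 3, 6, 8]
Step 2: Midrank |d_i| (ties get averaged ranks).
ranks: |1|->1, |8|->11.5, |7|->8.5, |7|->8.5, |2|->2, |5|->5, |4|->4, |7|->8.5, |7|->8.5, |3|->3, |6|->6, |8|->11.5
Step 3: Attach original signs; sum ranks with positive sign and with negative sign.
W+ = 1 + 11.5 + 8.5 + 8.5 + 2 + 8.5 + 3 = 43
W- = 5 + 4 + 8.5 + 6 + 11.5 = 35
(Check: W+ + W- = 78 should equal n(n+1)/2 = 78.)
Step 4: Test statistic W = min(W+, W-) = 35.
Step 5: Ties in |d|, so use the tie-corrected normal approximation.
        E[W] = n(n+1)/4 = 12*13/4 = 39.
        Tie groups: |d|=7 (t=4), |d|=8 (t=2); sum(t^3 - t) = 66.
        Var[W] = n(n+1)(2n+1)/24 - sum(t^3-t)/48 = 3900/24 - 66/48 = 161.125.
        z = (W - E[W]) / sqrt(Var[W]) = (35 - 39) / 12.6935 = -0.3151.
        Two-sided p = 2*Phi(z) = 0.752669.
Step 6: alpha = 0.1. fail to reject H0.

W+ = 43, W- = 35, W = min = 35, p = 0.752669, fail to reject H0.


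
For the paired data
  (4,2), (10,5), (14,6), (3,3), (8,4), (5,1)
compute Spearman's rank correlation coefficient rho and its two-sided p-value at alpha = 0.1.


Step 1: Rank x and y separately (midranks; no ties here).
rank(x): 4->2, 10->5, 14->6, 3->1, 8->4, 5->3
rank(y): 2->2, 5->5, 6->6, 3->3, 4->4, 1->1
Step 2: d_i = R_x(i) - R_y(i); compute d_i^2.
  (2-2)^2=0, (5-5)^2=0, (6-6)^2=0, (1-3)^2=4, (4-4)^2=0, (3-1)^2=4
sum(d^2) = 8.
Step 3: rho = 1 - 6*8 / (6*(6^2 - 1)) = 1 - 48/210 = 0.771429.
Step 4: Under H0, t = rho * sqrt((n-2)/(1-rho^2)) = 2.4247 ~ t(4).
Step 5: Two-sided p-value from the t-distribution with 4 df = 0.072397.
Step 6: alpha = 0.1. reject H0.

rho = 0.7714, p = 0.072397, reject H0 at alpha = 0.1.


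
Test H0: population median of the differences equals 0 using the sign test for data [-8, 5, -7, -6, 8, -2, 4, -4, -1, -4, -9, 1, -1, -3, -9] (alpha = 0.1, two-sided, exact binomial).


Step 1: Discard zero differences. Original n = 15; n_eff = number of nonzero differences = 15.
Nonzero differences (with sign): -8, +5, -7, -6, +8, -2, +4, -4, -1, -4, -9, +1, -1, -3, -9
Step 2: Count signs: positive = 4, negative = 11.
Step 3: Under H0: P(positive) = 0.5, so the number of positives S ~ Bin(15, 0.5).
Step 4: Two-sided exact p-value = sum of Bin(15,0.5) probabilities at or below the observed probability = 0.118469.
Step 5: alpha = 0.1. fail to reject H0.

n_eff = 15, pos = 4, neg = 11, p = 0.118469, fail to reject H0.


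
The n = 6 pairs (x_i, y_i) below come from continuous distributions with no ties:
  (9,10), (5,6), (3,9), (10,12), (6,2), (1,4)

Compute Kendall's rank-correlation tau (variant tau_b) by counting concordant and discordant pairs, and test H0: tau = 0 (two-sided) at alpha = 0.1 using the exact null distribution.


Step 1: Enumerate the 15 unordered pairs (i,j) with i<j and classify each by sign(x_j-x_i) * sign(y_j-y_i).
  (1,2):dx=-4,dy=-4->C; (1,3):dx=-6,dy=-1->C; (1,4):dx=+1,dy=+2->C; (1,5):dx=-3,dy=-8->C
  (1,6):dx=-8,dy=-6->C; (2,3):dx=-2,dy=+3->D; (2,4):dx=+5,dy=+6->C; (2,5):dx=+1,dy=-4->D
  (2,6):dx=-4,dy=-2->C; (3,4):dx=+7,dy=+3->C; (3,5):dx=+3,dy=-7->D; (3,6):dx=-2,dy=-5->C
  (4,5):dx=-4,dy=-10->C; (4,6):dx=-9,dy=-8->C; (5,6):dx=-5,dy=+2->D
Step 2: C = 11, D = 4, total pairs = 15.
Step 3: tau = (C - D)/(n(n-1)/2) = (11 - 4)/15 = 0.466667.
Step 4: Exact two-sided p-value (enumerate n! = 720 permutations of y under H0): p = 0.272222.
Step 5: alpha = 0.1. fail to reject H0.

tau_b = 0.4667 (C=11, D=4), p = 0.272222, fail to reject H0.


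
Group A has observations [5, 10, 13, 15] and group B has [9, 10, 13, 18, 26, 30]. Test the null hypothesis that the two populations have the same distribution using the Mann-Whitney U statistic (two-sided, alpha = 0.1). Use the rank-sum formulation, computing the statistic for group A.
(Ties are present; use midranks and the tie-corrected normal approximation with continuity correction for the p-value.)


Step 1: Combine and sort all 10 observations; assign midranks.
sorted (value, group): (5,X), (9,Y), (10,X), (10,Y), (13,X), (13,Y), (15,X), (18,Y), (26,Y), (30,Y)
ranks: 5->1, 9->2, 10->3.5, 10->3.5, 13->5.5, 13->5.5, 15->7, 18->8, 26->9, 30->10
Step 2: Rank sum for X: R1 = 1 + 3.5 + 5.5 + 7 = 17.
Step 3: U_X = R1 - n1(n1+1)/2 = 17 - 4*5/2 = 17 - 10 = 7.
       U_Y = n1*n2 - U_X = 24 - 7 = 17.
Step 4: Ties are present, so use the tie-corrected normal approximation (with continuity correction) for the p-value.
Step 5: p-value = 0.334409; compare to alpha = 0.1. fail to reject H0.

U_X = 7, p = 0.334409, fail to reject H0 at alpha = 0.1.


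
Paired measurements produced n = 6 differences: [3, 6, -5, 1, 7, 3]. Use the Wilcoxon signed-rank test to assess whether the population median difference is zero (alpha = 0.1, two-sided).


Step 1: Drop any zero differences (none here) and take |d_i|.
|d| = [3, 6, 5, 1, 7, 3]
Step 2: Midrank |d_i| (ties get averaged ranks).
ranks: |3|->2.5, |6|->5, |5|->4, |1|->1, |7|->6, |3|->2.5
Step 3: Attach original signs; sum ranks with positive sign and with negative sign.
W+ = 2.5 + 5 + 1 + 6 + 2.5 = 17
W- = 4 = 4
(Check: W+ + W- = 21 should equal n(n+1)/2 = 21.)
Step 4: Test statistic W = min(W+, W-) = 4.
Step 5: Ties in |d|, so use the tie-corrected normal approximation.
        E[W] = n(n+1)/4 = 6*7/4 = 10.5.
        Tie groups: |d|=3 (t=2); sum(t^3 - t) = 6.
        Var[W] = n(n+1)(2n+1)/24 - sum(t^3-t)/48 = 546/24 - 6/48 = 22.625.
        z = (W - E[W]) / sqrt(Var[W]) = (4 - 10.5) / 4.7566 = -1.3665.
        Two-sided p = 2*Phi(z) = 0.171773.
Step 6: alpha = 0.1. fail to reject H0.

W+ = 17, W- = 4, W = min = 4, p = 0.171773, fail to reject H0.


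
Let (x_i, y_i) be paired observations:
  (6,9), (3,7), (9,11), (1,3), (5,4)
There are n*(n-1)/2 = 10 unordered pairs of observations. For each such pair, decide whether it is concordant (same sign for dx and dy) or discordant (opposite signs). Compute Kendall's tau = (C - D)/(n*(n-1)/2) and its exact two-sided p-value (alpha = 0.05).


Step 1: Enumerate the 10 unordered pairs (i,j) with i<j and classify each by sign(x_j-x_i) * sign(y_j-y_i).
  (1,2):dx=-3,dy=-2->C; (1,3):dx=+3,dy=+2->C; (1,4):dx=-5,dy=-6->C; (1,5):dx=-1,dy=-5->C
  (2,3):dx=+6,dy=+4->C; (2,4):dx=-2,dy=-4->C; (2,5):dx=+2,dy=-3->D; (3,4):dx=-8,dy=-8->C
  (3,5):dx=-4,dy=-7->C; (4,5):dx=+4,dy=+1->C
Step 2: C = 9, D = 1, total pairs = 10.
Step 3: tau = (C - D)/(n(n-1)/2) = (9 - 1)/10 = 0.800000.
Step 4: Exact two-sided p-value (enumerate n! = 120 permutations of y under H0): p = 0.083333.
Step 5: alpha = 0.05. fail to reject H0.

tau_b = 0.8000 (C=9, D=1), p = 0.083333, fail to reject H0.


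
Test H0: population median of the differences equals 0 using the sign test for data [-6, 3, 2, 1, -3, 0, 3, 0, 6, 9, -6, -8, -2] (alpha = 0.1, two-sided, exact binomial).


Step 1: Discard zero differences. Original n = 13; n_eff = number of nonzero differences = 11.
Nonzero differences (with sign): -6, +3, +2, +1, -3, +3, +6, +9, -6, -8, -2
Step 2: Count signs: positive = 6, negative = 5.
Step 3: Under H0: P(positive) = 0.5, so the number of positives S ~ Bin(11, 0.5).
Step 4: Two-sided exact p-value = sum of Bin(11,0.5) probabilities at or below the observed probability = 1.000000.
Step 5: alpha = 0.1. fail to reject H0.

n_eff = 11, pos = 6, neg = 5, p = 1.000000, fail to reject H0.


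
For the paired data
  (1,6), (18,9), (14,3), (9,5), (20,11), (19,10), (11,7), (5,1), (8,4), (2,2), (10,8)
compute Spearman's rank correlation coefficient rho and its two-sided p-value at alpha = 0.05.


Step 1: Rank x and y separately (midranks; no ties here).
rank(x): 1->1, 18->9, 14->8, 9->5, 20->11, 19->10, 11->7, 5->3, 8->4, 2->2, 10->6
rank(y): 6->6, 9->9, 3->3, 5->5, 11->11, 10->10, 7->7, 1->1, 4->4, 2->2, 8->8
Step 2: d_i = R_x(i) - R_y(i); compute d_i^2.
  (1-6)^2=25, (9-9)^2=0, (8-3)^2=25, (5-5)^2=0, (11-11)^2=0, (10-10)^2=0, (7-7)^2=0, (3-1)^2=4, (4-4)^2=0, (2-2)^2=0, (6-8)^2=4
sum(d^2) = 58.
Step 3: rho = 1 - 6*58 / (11*(11^2 - 1)) = 1 - 348/1320 = 0.736364.
Step 4: Under H0, t = rho * sqrt((n-2)/(1-rho^2)) = 3.2651 ~ t(9).
Step 5: Two-sided p-value from the t-distribution with 9 df = 0.009760.
Step 6: alpha = 0.05. reject H0.

rho = 0.7364, p = 0.009760, reject H0 at alpha = 0.05.


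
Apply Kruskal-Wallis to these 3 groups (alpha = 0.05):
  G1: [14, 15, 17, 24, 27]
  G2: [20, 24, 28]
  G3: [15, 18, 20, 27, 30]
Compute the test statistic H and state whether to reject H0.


Step 1: Combine all N = 13 observations and assign midranks.
sorted (value, group, rank): (14,G1,1), (15,G1,2.5), (15,G3,2.5), (17,G1,4), (18,G3,5), (20,G2,6.5), (20,G3,6.5), (24,G1,8.5), (24,G2,8.5), (27,G1,10.5), (27,G3,10.5), (28,G2,12), (30,G3,13)
Step 2: Sum ranks within each group.
R_1 = 26.5 (n_1 = 5)
R_2 = 27 (n_2 = 3)
R_3 = 37.5 (n_3 = 5)
Step 3: H = 12/(N(N+1)) * sum(R_i^2/n_i) - 3(N+1)
     = 12/(13*14) * (26.5^2/5 + 27^2/3 + 37.5^2/5) - 3*14
     = 0.065934 * 664.7 - 42
     = 1.826374.
Step 4: Ties present; correction factor C = 1 - 24/(13^3 - 13) = 0.989011. Corrected H = 1.826374 / 0.989011 = 1.846667.
Step 5: Under H0, H ~ chi^2(2); p-value = 0.397193.
Step 6: alpha = 0.05. fail to reject H0.

H = 1.8467, df = 2, p = 0.397193, fail to reject H0.


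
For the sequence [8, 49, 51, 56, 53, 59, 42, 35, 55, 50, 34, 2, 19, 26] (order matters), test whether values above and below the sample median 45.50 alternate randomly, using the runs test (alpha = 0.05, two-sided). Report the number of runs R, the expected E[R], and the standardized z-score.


Step 1: Compute median = 45.50; label A = above, B = below.
Labels in order: BAAAAABBAABBBB  (n_A = 7, n_B = 7)
Step 2: Count runs R = 5.
Step 3: Under H0 (random ordering), E[R] = 2*n_A*n_B/(n_A+n_B) + 1 = 2*7*7/14 + 1 = 8.0000.
        Var[R] = 2*n_A*n_B*(2*n_A*n_B - n_A - n_B) / ((n_A+n_B)^2 * (n_A+n_B-1)) = 8232/2548 = 3.2308.
        SD[R] = 1.7974.
Step 4: Continuity-corrected z = (R + 0.5 - E[R]) / SD[R] = (5 + 0.5 - 8.0000) / 1.7974 = -1.3909.
Step 5: Two-sided p-value via normal approximation = 2*(1 - Phi(|z|)) = 0.164264.
Step 6: alpha = 0.05. fail to reject H0.

R = 5, z = -1.3909, p = 0.164264, fail to reject H0.


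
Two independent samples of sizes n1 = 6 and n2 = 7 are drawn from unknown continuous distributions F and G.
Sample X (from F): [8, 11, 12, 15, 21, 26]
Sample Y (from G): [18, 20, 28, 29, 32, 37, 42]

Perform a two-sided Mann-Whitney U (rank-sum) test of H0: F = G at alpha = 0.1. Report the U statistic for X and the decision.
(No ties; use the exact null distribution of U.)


Step 1: Combine and sort all 13 observations; assign midranks.
sorted (value, group): (8,X), (11,X), (12,X), (15,X), (18,Y), (20,Y), (21,X), (26,X), (28,Y), (29,Y), (32,Y), (37,Y), (42,Y)
ranks: 8->1, 11->2, 12->3, 15->4, 18->5, 20->6, 21->7, 26->8, 28->9, 29->10, 32->11, 37->12, 42->13
Step 2: Rank sum for X: R1 = 1 + 2 + 3 + 4 + 7 + 8 = 25.
Step 3: U_X = R1 - n1(n1+1)/2 = 25 - 6*7/2 = 25 - 21 = 4.
       U_Y = n1*n2 - U_X = 42 - 4 = 38.
Step 4: No ties, so the exact null distribution of U (based on enumerating the C(13,6) = 1716 equally likely rank assignments) gives the two-sided p-value.
Step 5: p-value = 0.013986; compare to alpha = 0.1. reject H0.

U_X = 4, p = 0.013986, reject H0 at alpha = 0.1.


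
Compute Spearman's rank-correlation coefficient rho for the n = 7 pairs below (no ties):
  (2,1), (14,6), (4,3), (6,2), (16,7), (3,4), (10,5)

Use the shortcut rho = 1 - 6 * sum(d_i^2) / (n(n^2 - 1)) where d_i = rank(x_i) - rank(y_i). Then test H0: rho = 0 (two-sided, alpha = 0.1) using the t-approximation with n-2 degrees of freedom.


Step 1: Rank x and y separately (midranks; no ties here).
rank(x): 2->1, 14->6, 4->3, 6->4, 16->7, 3->2, 10->5
rank(y): 1->1, 6->6, 3->3, 2->2, 7->7, 4->4, 5->5
Step 2: d_i = R_x(i) - R_y(i); compute d_i^2.
  (1-1)^2=0, (6-6)^2=0, (3-3)^2=0, (4-2)^2=4, (7-7)^2=0, (2-4)^2=4, (5-5)^2=0
sum(d^2) = 8.
Step 3: rho = 1 - 6*8 / (7*(7^2 - 1)) = 1 - 48/336 = 0.857143.
Step 4: Under H0, t = rho * sqrt((n-2)/(1-rho^2)) = 3.7210 ~ t(5).
Step 5: Two-sided p-value from the t-distribution with 5 df = 0.013697.
Step 6: alpha = 0.1. reject H0.

rho = 0.8571, p = 0.013697, reject H0 at alpha = 0.1.


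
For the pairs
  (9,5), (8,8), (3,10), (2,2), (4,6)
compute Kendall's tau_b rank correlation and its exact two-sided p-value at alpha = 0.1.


Step 1: Enumerate the 10 unordered pairs (i,j) with i<j and classify each by sign(x_j-x_i) * sign(y_j-y_i).
  (1,2):dx=-1,dy=+3->D; (1,3):dx=-6,dy=+5->D; (1,4):dx=-7,dy=-3->C; (1,5):dx=-5,dy=+1->D
  (2,3):dx=-5,dy=+2->D; (2,4):dx=-6,dy=-6->C; (2,5):dx=-4,dy=-2->C; (3,4):dx=-1,dy=-8->C
  (3,5):dx=+1,dy=-4->D; (4,5):dx=+2,dy=+4->C
Step 2: C = 5, D = 5, total pairs = 10.
Step 3: tau = (C - D)/(n(n-1)/2) = (5 - 5)/10 = 0.000000.
Step 4: Exact two-sided p-value (enumerate n! = 120 permutations of y under H0): p = 1.000000.
Step 5: alpha = 0.1. fail to reject H0.

tau_b = 0.0000 (C=5, D=5), p = 1.000000, fail to reject H0.


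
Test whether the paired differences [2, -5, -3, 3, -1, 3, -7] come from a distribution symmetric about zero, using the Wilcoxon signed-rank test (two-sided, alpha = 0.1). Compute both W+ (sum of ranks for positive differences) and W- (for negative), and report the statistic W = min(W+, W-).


Step 1: Drop any zero differences (none here) and take |d_i|.
|d| = [2, 5, 3, 3, 1, 3, 7]
Step 2: Midrank |d_i| (ties get averaged ranks).
ranks: |2|->2, |5|->6, |3|->4, |3|->4, |1|->1, |3|->4, |7|->7
Step 3: Attach original signs; sum ranks with positive sign and with negative sign.
W+ = 2 + 4 + 4 = 10
W- = 6 + 4 + 1 + 7 = 18
(Check: W+ + W- = 28 should equal n(n+1)/2 = 28.)
Step 4: Test statistic W = min(W+, W-) = 10.
Step 5: Ties in |d|, so use the tie-corrected normal approximation.
        E[W] = n(n+1)/4 = 7*8/4 = 14.
        Tie groups: |d|=3 (t=3); sum(t^3 - t) = 24.
        Var[W] = n(n+1)(2n+1)/24 - sum(t^3-t)/48 = 840/24 - 24/48 = 34.5.
        z = (W - E[W]) / sqrt(Var[W]) = (10 - 14) / 5.8737 = -0.6810.
        Two-sided p = 2*Phi(z) = 0.495868.
Step 6: alpha = 0.1. fail to reject H0.

W+ = 10, W- = 18, W = min = 10, p = 0.495868, fail to reject H0.


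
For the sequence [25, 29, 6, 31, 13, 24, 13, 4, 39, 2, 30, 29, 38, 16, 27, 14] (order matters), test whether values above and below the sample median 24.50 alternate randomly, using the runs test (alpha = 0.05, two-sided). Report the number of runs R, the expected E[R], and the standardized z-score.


Step 1: Compute median = 24.50; label A = above, B = below.
Labels in order: AABABBBBABAAABAB  (n_A = 8, n_B = 8)
Step 2: Count runs R = 10.
Step 3: Under H0 (random ordering), E[R] = 2*n_A*n_B/(n_A+n_B) + 1 = 2*8*8/16 + 1 = 9.0000.
        Var[R] = 2*n_A*n_B*(2*n_A*n_B - n_A - n_B) / ((n_A+n_B)^2 * (n_A+n_B-1)) = 14336/3840 = 3.7333.
        SD[R] = 1.9322.
Step 4: Continuity-corrected z = (R - 0.5 - E[R]) / SD[R] = (10 - 0.5 - 9.0000) / 1.9322 = 0.2588.
Step 5: Two-sided p-value via normal approximation = 2*(1 - Phi(|z|)) = 0.795809.
Step 6: alpha = 0.05. fail to reject H0.

R = 10, z = 0.2588, p = 0.795809, fail to reject H0.


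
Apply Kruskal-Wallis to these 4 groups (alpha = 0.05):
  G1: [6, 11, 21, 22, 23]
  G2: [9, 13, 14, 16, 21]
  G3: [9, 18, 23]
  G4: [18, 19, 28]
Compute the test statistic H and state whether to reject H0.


Step 1: Combine all N = 16 observations and assign midranks.
sorted (value, group, rank): (6,G1,1), (9,G2,2.5), (9,G3,2.5), (11,G1,4), (13,G2,5), (14,G2,6), (16,G2,7), (18,G3,8.5), (18,G4,8.5), (19,G4,10), (21,G1,11.5), (21,G2,11.5), (22,G1,13), (23,G1,14.5), (23,G3,14.5), (28,G4,16)
Step 2: Sum ranks within each group.
R_1 = 44 (n_1 = 5)
R_2 = 32 (n_2 = 5)
R_3 = 25.5 (n_3 = 3)
R_4 = 34.5 (n_4 = 3)
Step 3: H = 12/(N(N+1)) * sum(R_i^2/n_i) - 3(N+1)
     = 12/(16*17) * (44^2/5 + 32^2/5 + 25.5^2/3 + 34.5^2/3) - 3*17
     = 0.044118 * 1205.5 - 51
     = 2.183824.
Step 4: Ties present; correction factor C = 1 - 24/(16^3 - 16) = 0.994118. Corrected H = 2.183824 / 0.994118 = 2.196746.
Step 5: Under H0, H ~ chi^2(3); p-value = 0.532590.
Step 6: alpha = 0.05. fail to reject H0.

H = 2.1967, df = 3, p = 0.532590, fail to reject H0.
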